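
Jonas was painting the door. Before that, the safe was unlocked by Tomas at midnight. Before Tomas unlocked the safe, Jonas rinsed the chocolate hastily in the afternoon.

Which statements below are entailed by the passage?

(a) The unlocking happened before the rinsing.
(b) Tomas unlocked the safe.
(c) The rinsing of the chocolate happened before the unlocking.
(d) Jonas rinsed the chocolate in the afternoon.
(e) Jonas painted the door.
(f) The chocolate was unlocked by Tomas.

(a) Not entailed — the narrative places the rinsing before the unlocking, not after.
(b) Entailed — every conjunct here is already in the original unlocking event.
(c) Entailed — the narrative places the rinsing before the unlocking.
(d) Entailed — the original entails any weakening of itself; this just drops 'hastily'.
(e) Not entailed — 'was painting' is progressive on an accomplishment; it does not entail the completed 'painted'.
(f) Not entailed — Tomas unlocked the safe, not the chocolate; the chocolate belongs to the rinsing event.

(b), (c), (d)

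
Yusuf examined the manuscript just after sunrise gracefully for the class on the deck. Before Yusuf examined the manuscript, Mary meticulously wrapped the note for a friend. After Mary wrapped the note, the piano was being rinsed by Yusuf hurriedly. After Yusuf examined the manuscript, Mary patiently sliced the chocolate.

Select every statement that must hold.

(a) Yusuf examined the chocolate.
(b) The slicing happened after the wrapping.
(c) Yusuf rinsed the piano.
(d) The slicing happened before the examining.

(a) Not entailed — Yusuf examined the manuscript, not the chocolate; the chocolate belongs to the slicing event.
(b) Entailed — the narrative places the wrapping before the slicing.
(c) Entailed — 'rinse' is an activity; 'was rinsing' entails that some rinsing happened, so 'rinsed' holds.
(d) Not entailed — the narrative places the examining before the slicing, not after.

(b), (c)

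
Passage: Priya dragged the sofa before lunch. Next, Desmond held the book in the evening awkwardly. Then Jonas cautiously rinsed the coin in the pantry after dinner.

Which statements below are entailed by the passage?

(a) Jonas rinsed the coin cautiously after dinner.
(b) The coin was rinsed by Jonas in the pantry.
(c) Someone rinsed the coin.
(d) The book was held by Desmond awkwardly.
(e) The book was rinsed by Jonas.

(a) Entailed — the original entails any weakening of itself; this just drops 'in the pantry'.
(b) Entailed — dropping 'cautiously', 'after dinner' leaves a sub-description the original still satisfies.
(c) Entailed — every conjunct here is already in the original rinsing event.
(d) Entailed — the original entails any weakening of itself; this just drops 'in the evening'.
(e) Not entailed — Jonas rinsed the coin, not the book; the book belongs to the holding event.

(a), (b), (c), (d)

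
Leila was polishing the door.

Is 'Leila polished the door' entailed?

'polish' is atelic; if Leila was polishing the door, then Leila polished the door (for some time).

yes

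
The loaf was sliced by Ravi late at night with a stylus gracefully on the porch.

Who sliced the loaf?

'Ravi' marks the agent of the slicing event.

Ravi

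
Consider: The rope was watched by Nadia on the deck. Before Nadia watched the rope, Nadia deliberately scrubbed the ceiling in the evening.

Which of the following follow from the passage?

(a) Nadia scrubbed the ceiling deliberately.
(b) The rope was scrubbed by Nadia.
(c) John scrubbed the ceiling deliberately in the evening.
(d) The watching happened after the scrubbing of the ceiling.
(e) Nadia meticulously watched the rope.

(a) Entailed — this follows by dropping conjuncts from the scrubbing event's description.
(b) Not entailed — Nadia scrubbed the ceiling, not the rope; the rope belongs to the watching event.
(c) Not entailed — the passage has Nadia scrubbing the ceiling, not John.
(d) Entailed — the narrative places the scrubbing before the watching.
(e) Not entailed — 'meticulously' adds information not in the original event.

(a), (d)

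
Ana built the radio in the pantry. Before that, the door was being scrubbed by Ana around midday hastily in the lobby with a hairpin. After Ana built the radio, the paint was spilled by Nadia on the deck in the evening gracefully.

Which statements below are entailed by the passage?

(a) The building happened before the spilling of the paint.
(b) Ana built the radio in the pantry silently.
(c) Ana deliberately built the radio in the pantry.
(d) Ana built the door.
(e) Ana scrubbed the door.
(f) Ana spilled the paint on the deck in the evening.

(a), (e)

(a) Entailed — the narrative places the building before the spilling.
(b) Not entailed — 'silently' adds information not in the original event.
(c) Not entailed — 'deliberately' adds information not in the original event.
(d) Not entailed — Ana built the radio, not the door; the door belongs to the scrubbing event.
(e) Entailed — 'scrub' is an activity; 'was scrubbing' entails that some scrubbing happened, so 'scrubbed' holds.
(f) Not entailed — the passage has Nadia spilling the paint, not Ana.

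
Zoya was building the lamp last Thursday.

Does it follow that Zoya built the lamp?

no

'was building' is progressive; for an accomplishment like 'build the lamp', it doesn't entail completion.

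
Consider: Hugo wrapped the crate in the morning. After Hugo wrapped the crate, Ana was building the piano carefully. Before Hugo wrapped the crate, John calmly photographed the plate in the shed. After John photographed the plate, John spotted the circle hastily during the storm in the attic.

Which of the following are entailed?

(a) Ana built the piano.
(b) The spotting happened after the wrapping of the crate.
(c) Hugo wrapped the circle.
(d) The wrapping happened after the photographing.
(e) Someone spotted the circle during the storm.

(d), (e)

(a) Not entailed — 'was building' is progressive on an accomplishment; it does not entail the completed 'built'.
(b) Not entailed — the narrative doesn't order the wrapping relative to the spotting.
(c) Not entailed — Hugo wrapped the crate, not the circle; the circle belongs to the spotting event.
(d) Entailed — the narrative places the photographing before the wrapping.
(e) Entailed — the original entails any weakening of itself; this just drops 'hastily', 'in the attic' and generalizes the agent.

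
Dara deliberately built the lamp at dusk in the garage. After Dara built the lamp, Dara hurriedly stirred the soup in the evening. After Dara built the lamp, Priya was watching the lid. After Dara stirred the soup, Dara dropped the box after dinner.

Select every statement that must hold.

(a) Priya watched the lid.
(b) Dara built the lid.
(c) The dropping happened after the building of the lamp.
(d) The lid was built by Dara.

(a), (c)

(a) Entailed — 'watch' is an activity; 'was watching' entails that some watching happened, so 'watched' holds.
(b) Not entailed — Dara built the lamp, not the lid; the lid belongs to the watching event.
(c) Entailed — the narrative places the building before the dropping.
(d) Not entailed — Dara built the lamp, not the lid; the lid belongs to the watching event.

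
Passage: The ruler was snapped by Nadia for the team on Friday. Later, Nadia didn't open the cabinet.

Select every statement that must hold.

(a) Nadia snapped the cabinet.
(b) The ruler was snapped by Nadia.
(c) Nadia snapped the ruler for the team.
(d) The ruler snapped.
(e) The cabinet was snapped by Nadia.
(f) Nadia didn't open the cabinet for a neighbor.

(a) Not entailed — Nadia snapped the ruler, not the cabinet; the cabinet belongs to the opening event.
(b) Entailed — this follows by dropping conjuncts from the snapping event's description.
(c) Entailed — the original entails any weakening of itself; this just drops 'on Friday'.
(d) Entailed — 'Nadia snapped the ruler' is causative; it entails the inchoative 'the ruler snapped'.
(e) Not entailed — Nadia snapped the ruler, not the cabinet; the cabinet belongs to the opening event.
(f) Entailed — under negation, adding a further restriction is entailed: if no such opening event occurred, none occurred for a neighbor either.

(b), (c), (d), (f)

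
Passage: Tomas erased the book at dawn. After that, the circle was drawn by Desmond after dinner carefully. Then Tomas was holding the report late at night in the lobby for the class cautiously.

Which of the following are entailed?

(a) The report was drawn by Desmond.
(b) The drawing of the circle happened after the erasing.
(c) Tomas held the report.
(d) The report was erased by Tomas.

(b), (c)

(a) Not entailed — Desmond drew the circle, not the report; the report belongs to the holding event.
(b) Entailed — the narrative places the erasing before the drawing.
(c) Entailed — 'hold' is an activity; 'was holding' entails that some holding happened, so 'held' holds.
(d) Not entailed — Tomas erased the book, not the report; the report belongs to the holding event.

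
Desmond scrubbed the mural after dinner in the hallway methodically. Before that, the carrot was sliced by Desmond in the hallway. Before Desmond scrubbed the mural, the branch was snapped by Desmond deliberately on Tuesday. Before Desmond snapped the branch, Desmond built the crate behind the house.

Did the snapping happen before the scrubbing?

yes

The narrative orders the snapping before the scrubbing.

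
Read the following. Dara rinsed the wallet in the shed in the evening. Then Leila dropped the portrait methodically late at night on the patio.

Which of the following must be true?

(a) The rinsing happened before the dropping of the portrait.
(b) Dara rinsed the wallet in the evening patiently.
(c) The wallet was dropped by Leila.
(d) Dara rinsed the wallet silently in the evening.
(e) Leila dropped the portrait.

(a), (e)

(a) Entailed — the narrative places the rinsing before the dropping.
(b) Not entailed — 'patiently' adds information not in the original event.
(c) Not entailed — Leila dropped the portrait, not the wallet; the wallet belongs to the rinsing event.
(d) Not entailed — 'silently' adds information not in the original event.
(e) Entailed — this follows by dropping conjuncts from the dropping event's description.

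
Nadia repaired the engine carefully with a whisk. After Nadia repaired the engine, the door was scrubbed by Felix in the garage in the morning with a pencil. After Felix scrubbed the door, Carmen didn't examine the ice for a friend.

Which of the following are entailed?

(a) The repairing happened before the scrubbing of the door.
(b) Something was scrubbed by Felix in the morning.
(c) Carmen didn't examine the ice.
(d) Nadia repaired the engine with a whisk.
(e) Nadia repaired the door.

(a) Entailed — the narrative places the repairing before the scrubbing.
(b) Entailed — every conjunct here is already in the original scrubbing event.
(c) Not entailed — dropping 'for a friend' under negation is not valid — the original leaves open that Carmen examined the ice some other way.
(d) Entailed — this follows by dropping conjuncts from the repairing event's description.
(e) Not entailed — Nadia repaired the engine, not the door; the door belongs to the scrubbing event.

(a), (b), (d)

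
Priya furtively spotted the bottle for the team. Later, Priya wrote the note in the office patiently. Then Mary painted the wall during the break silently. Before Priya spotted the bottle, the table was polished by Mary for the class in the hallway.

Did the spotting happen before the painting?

yes

The narrative orders the spotting before the painting.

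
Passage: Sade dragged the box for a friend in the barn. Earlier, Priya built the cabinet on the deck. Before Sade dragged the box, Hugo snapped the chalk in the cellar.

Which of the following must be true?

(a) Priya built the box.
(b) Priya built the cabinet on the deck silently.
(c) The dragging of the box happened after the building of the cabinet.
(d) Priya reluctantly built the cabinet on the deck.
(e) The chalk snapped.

(c), (e)

(a) Not entailed — Priya built the cabinet, not the box; the box belongs to the dragging event.
(b) Not entailed — 'silently' adds information not in the original event.
(c) Entailed — the narrative places the building before the dragging.
(d) Not entailed — 'reluctantly' adds information not in the original event.
(e) Entailed — 'Hugo snapped the chalk' is causative; it entails the inchoative 'the chalk snapped'.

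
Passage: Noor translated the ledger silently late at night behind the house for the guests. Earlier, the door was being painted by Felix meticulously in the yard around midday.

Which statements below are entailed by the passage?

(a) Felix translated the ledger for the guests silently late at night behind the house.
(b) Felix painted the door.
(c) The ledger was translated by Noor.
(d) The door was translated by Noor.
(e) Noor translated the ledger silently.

(a) Not entailed — the passage has Noor translating the ledger, not Felix.
(b) Not entailed — 'was painting' is progressive on an accomplishment; it does not entail the completed 'painted'.
(c) Entailed — the original entails any weakening of itself; this just drops 'late at night', 'for the guests', 'behind the house', 'silently'.
(d) Not entailed — Noor translated the ledger, not the door; the door belongs to the painting event.
(e) Entailed — the original entails any weakening of itself; this just drops 'late at night', 'for the guests', 'behind the house'.

(c), (e)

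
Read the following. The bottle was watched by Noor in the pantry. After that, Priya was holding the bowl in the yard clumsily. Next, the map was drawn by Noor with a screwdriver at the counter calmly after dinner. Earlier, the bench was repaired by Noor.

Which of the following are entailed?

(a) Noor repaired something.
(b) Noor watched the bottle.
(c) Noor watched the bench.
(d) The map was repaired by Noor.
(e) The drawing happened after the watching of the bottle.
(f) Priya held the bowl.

(a) Entailed — the original entails any weakening of itself; this just generalizes the patient.
(b) Entailed — the original entails any weakening of itself; this just drops 'in the pantry'.
(c) Not entailed — Noor watched the bottle, not the bench; the bench belongs to the repairing event.
(d) Not entailed — Noor repaired the bench, not the map; the map belongs to the drawing event.
(e) Entailed — the narrative places the watching before the drawing.
(f) Entailed — 'hold' is an activity; 'was holding' entails that some holding happened, so 'held' holds.

(a), (b), (e), (f)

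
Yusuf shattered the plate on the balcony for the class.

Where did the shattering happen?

'on the balcony' marks the location of the shattering event.

on the balcony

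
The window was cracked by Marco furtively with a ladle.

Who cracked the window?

Marco

'Marco' marks the agent of the cracking event.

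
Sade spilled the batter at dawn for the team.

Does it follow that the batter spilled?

'Sade spilled the batter' is the causative; it entails the inchoative 'the batter spilled'.

yes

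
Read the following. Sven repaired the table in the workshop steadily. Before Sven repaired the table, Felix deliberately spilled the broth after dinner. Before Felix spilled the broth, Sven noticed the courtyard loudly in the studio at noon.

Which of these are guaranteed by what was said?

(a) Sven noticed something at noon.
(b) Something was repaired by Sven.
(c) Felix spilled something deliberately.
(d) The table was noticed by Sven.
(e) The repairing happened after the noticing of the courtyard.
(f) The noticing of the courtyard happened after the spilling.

(a), (b), (c), (e)

(a) Entailed — every conjunct here is already in the original noticing event.
(b) Entailed — this follows by dropping conjuncts from the repairing event's description.
(c) Entailed — every conjunct here is already in the original spilling event.
(d) Not entailed — Sven noticed the courtyard, not the table; the table belongs to the repairing event.
(e) Entailed — the narrative places the noticing before the repairing.
(f) Not entailed — the narrative places the noticing before the spilling, not after.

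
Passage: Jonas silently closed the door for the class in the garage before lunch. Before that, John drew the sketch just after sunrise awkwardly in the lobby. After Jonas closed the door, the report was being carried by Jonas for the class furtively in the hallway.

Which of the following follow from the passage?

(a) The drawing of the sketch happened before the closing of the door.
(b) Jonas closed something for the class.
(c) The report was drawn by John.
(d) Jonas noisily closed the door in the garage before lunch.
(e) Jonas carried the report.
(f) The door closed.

(a) Entailed — the narrative places the drawing before the closing.
(b) Entailed — this follows by dropping conjuncts from the closing event's description.
(c) Not entailed — John drew the sketch, not the report; the report belongs to the carrying event.
(d) Not entailed — 'noisily' adds a manner not in (and inconsistent with) the original.
(e) Entailed — 'carry' is an activity; 'was carrying' entails that some carrying happened, so 'carried' holds.
(f) Entailed — 'Jonas closed the door' is causative; it entails the inchoative 'the door closed'.

(a), (b), (e), (f)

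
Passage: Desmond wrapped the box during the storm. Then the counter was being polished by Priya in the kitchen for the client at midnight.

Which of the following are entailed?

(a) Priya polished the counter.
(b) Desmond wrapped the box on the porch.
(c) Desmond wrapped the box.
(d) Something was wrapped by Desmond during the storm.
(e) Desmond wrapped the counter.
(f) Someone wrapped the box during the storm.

(a), (c), (d), (f)

(a) Entailed — 'polish' is an activity; 'was polishing' entails that some polishing happened, so 'polished' holds.
(b) Not entailed — 'on the porch' adds information not in the original event.
(c) Entailed — dropping 'during the storm' leaves a sub-description the original still satisfies.
(d) Entailed — every conjunct here is already in the original wrapping event.
(e) Not entailed — Desmond wrapped the box, not the counter; the counter belongs to the polishing event.
(f) Entailed — this follows by dropping conjuncts from the wrapping event's description.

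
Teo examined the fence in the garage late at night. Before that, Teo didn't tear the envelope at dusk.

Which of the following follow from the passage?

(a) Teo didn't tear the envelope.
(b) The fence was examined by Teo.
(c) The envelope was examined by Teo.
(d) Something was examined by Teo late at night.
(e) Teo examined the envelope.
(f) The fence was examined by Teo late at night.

(a) Not entailed — dropping 'at dusk' under negation is not valid — the original leaves open that Teo tore the envelope some other way.
(b) Entailed — dropping 'late at night', 'in the garage' leaves a sub-description the original still satisfies.
(c) Not entailed — Teo examined the fence, not the envelope; the envelope belongs to the tearing event.
(d) Entailed — dropping 'in the garage' and generalizing the patient leaves a sub-description the original still satisfies.
(e) Not entailed — Teo examined the fence, not the envelope; the envelope belongs to the tearing event.
(f) Entailed — dropping 'in the garage' leaves a sub-description the original still satisfies.

(b), (d), (f)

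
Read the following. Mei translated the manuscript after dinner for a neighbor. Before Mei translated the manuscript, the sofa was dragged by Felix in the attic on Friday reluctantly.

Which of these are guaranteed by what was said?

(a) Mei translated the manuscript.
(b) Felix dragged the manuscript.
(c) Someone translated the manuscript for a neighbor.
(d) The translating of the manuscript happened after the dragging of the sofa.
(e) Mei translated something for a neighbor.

(a) Entailed — dropping 'after dinner', 'for a neighbor' leaves a sub-description the original still satisfies.
(b) Not entailed — Felix dragged the sofa, not the manuscript; the manuscript belongs to the translating event.
(c) Entailed — the original entails any weakening of itself; this just drops 'after dinner' and generalizes the agent.
(d) Entailed — the narrative places the dragging before the translating.
(e) Entailed — the original entails any weakening of itself; this just drops 'after dinner' and generalizes the patient.

(a), (c), (d), (e)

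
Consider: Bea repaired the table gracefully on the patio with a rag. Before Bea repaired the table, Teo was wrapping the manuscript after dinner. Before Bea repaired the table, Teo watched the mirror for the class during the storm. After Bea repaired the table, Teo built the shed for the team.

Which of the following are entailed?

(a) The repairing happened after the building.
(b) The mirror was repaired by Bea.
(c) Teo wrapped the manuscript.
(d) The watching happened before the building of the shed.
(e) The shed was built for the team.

(d), (e)

(a) Not entailed — the narrative places the repairing before the building, not after.
(b) Not entailed — Bea repaired the table, not the mirror; the mirror belongs to the watching event.
(c) Not entailed — 'was wrapping' is progressive on an accomplishment; it does not entail the completed 'wrapped'.
(d) Entailed — the narrative places the watching before the building.
(e) Entailed — this follows by dropping conjuncts from the building event's description.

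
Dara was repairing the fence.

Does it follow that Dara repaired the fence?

'was repairing' is progressive; for an accomplishment like 'repair the fence', it doesn't entail completion.

no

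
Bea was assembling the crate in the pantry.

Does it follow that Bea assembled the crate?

no

'was assembling' is progressive; for an accomplishment like 'assemble the crate', it doesn't entail completion.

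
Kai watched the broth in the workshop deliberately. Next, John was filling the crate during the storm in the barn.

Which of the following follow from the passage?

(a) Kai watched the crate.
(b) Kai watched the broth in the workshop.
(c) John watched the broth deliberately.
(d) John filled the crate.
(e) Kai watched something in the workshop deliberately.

(b), (e)

(a) Not entailed — Kai watched the broth, not the crate; the crate belongs to the filling event.
(b) Entailed — the original entails any weakening of itself; this just drops 'deliberately'.
(c) Not entailed — the passage has Kai watching the broth, not John.
(d) Not entailed — 'was filling' is progressive on an accomplishment; it does not entail the completed 'filled'.
(e) Entailed — this follows by dropping conjuncts from the watching event's description.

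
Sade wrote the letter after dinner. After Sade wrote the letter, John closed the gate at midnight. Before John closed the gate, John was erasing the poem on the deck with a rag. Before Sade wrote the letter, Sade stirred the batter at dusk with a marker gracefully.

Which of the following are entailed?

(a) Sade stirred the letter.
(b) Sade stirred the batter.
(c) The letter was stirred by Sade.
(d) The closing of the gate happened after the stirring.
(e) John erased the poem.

(a) Not entailed — Sade stirred the batter, not the letter; the letter belongs to the writing event.
(b) Entailed — the original entails any weakening of itself; this just drops 'gracefully', 'with a marker', 'at dusk'.
(c) Not entailed — Sade stirred the batter, not the letter; the letter belongs to the writing event.
(d) Entailed — the narrative places the stirring before the closing.
(e) Not entailed — 'was erasing' is progressive on an accomplishment; it does not entail the completed 'erased'.

(b), (d)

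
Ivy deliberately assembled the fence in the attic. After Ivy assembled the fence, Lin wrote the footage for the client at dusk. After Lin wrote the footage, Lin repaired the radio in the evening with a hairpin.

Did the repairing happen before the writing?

The narrative orders the writing before the repairing.

no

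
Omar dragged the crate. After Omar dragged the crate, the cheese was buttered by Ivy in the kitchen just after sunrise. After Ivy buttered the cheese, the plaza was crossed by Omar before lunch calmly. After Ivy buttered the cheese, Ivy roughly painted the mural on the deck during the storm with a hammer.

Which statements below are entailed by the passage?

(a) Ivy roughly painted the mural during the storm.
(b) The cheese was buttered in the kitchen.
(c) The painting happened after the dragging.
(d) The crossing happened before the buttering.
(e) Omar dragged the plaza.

(a) Entailed — every conjunct here is already in the original painting event.
(b) Entailed — dropping 'just after sunrise' and generalizing the agent leaves a sub-description the original still satisfies.
(c) Entailed — the narrative places the dragging before the painting.
(d) Not entailed — the narrative places the buttering before the crossing, not after.
(e) Not entailed — Omar dragged the crate, not the plaza; the plaza belongs to the crossing event.

(a), (b), (c)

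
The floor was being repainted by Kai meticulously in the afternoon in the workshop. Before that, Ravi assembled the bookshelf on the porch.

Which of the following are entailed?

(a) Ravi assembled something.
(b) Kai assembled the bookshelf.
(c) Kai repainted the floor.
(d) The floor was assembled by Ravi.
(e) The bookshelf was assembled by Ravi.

(a) Entailed — this follows by dropping conjuncts from the assembling event's description.
(b) Not entailed — the passage has Ravi assembling the bookshelf, not Kai.
(c) Not entailed — 'was repainting' is progressive on an accomplishment; it does not entail the completed 'repainted'.
(d) Not entailed — Ravi assembled the bookshelf, not the floor; the floor belongs to the repainting event.
(e) Entailed — the original entails any weakening of itself; this just drops 'on the porch'.

(a), (e)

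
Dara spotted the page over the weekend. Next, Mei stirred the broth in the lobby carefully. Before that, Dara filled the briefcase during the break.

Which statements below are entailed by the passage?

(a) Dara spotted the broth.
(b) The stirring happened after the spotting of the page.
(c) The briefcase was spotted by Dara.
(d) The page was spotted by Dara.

(b), (d)

(a) Not entailed — Dara spotted the page, not the broth; the broth belongs to the stirring event.
(b) Entailed — the narrative places the spotting before the stirring.
(c) Not entailed — Dara spotted the page, not the briefcase; the briefcase belongs to the filling event.
(d) Entailed — this follows by dropping conjuncts from the spotting event's description.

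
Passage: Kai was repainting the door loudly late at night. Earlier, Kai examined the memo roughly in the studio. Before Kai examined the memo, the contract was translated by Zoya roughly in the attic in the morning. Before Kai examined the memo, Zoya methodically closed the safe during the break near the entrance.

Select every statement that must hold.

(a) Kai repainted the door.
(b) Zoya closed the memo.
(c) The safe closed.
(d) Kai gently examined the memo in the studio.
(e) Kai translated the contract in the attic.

(a) Not entailed — 'was repainting' is progressive on an accomplishment; it does not entail the completed 'repainted'.
(b) Not entailed — Zoya closed the safe, not the memo; the memo belongs to the examining event.
(c) Entailed — 'Zoya closed the safe' is causative; it entails the inchoative 'the safe closed'.
(d) Not entailed — 'gently' adds a manner not in (and inconsistent with) the original.
(e) Not entailed — the passage has Zoya translating the contract, not Kai.

(c)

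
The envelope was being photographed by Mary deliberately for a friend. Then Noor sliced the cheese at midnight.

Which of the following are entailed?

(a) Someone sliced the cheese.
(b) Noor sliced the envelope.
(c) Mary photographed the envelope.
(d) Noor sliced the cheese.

(a), (d)

(a) Entailed — every conjunct here is already in the original slicing event.
(b) Not entailed — Noor sliced the cheese, not the envelope; the envelope belongs to the photographing event.
(c) Not entailed — 'was photographing' is progressive on an accomplishment; it does not entail the completed 'photographed'.
(d) Entailed — dropping 'at midnight' leaves a sub-description the original still satisfies.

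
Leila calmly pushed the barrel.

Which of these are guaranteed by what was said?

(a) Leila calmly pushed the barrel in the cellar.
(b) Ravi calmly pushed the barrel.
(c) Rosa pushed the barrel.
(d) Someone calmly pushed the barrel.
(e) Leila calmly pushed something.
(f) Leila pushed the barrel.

(a) Not entailed — 'in the cellar' adds information not in the original event.
(b) Not entailed — the passage has Leila pushing the barrel, not Ravi.
(c) Not entailed — the passage has Leila pushing the barrel, not Rosa.
(d) Entailed — every conjunct here is already in the original pushing event.
(e) Entailed — generalizing the patient leaves a sub-description the original still satisfies.
(f) Entailed — dropping 'calmly' leaves a sub-description the original still satisfies.

(d), (e), (f)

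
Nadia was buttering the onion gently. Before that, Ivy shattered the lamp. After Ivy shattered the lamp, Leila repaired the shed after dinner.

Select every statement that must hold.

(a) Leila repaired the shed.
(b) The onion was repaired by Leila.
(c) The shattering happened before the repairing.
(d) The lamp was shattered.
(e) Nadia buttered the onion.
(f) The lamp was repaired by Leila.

(a), (c), (d)

(a) Entailed — the original entails any weakening of itself; this just drops 'after dinner'.
(b) Not entailed — Leila repaired the shed, not the onion; the onion belongs to the buttering event.
(c) Entailed — the narrative places the shattering before the repairing.
(d) Entailed — the original entails any weakening of itself; this just generalizes the agent.
(e) Not entailed — 'was buttering' is progressive on an accomplishment; it does not entail the completed 'buttered'.
(f) Not entailed — Leila repaired the shed, not the lamp; the lamp belongs to the shattering event.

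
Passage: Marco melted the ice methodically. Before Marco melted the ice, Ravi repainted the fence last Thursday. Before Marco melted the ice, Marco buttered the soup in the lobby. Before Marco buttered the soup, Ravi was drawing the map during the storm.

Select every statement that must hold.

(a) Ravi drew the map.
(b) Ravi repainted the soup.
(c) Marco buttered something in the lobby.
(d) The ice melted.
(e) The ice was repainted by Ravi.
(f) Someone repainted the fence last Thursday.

(c), (d), (f)

(a) Not entailed — 'was drawing' is progressive on an accomplishment; it does not entail the completed 'drew'.
(b) Not entailed — Ravi repainted the fence, not the soup; the soup belongs to the buttering event.
(c) Entailed — every conjunct here is already in the original buttering event.
(d) Entailed — 'Marco melted the ice' is causative; it entails the inchoative 'the ice melted'.
(e) Not entailed — Ravi repainted the fence, not the ice; the ice belongs to the melting event.
(f) Entailed — every conjunct here is already in the original repainting event.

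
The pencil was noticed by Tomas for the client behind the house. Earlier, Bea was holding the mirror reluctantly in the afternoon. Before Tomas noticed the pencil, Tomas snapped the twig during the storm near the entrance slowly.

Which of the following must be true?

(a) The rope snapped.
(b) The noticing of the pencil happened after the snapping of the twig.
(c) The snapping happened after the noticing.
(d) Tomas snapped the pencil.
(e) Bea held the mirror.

(b), (e)

(a) Not entailed — the twig is what snapped, not the rope.
(b) Entailed — the narrative places the snapping before the noticing.
(c) Not entailed — the narrative places the snapping before the noticing, not after.
(d) Not entailed — Tomas snapped the twig, not the pencil; the pencil belongs to the noticing event.
(e) Entailed — 'hold' is an activity; 'was holding' entails that some holding happened, so 'held' holds.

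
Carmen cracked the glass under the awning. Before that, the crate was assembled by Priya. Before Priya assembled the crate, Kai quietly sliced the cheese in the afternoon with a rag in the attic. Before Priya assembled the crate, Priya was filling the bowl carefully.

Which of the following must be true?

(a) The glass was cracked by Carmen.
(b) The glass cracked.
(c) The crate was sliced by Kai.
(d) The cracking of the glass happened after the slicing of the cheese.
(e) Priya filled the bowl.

(a), (b), (d)

(a) Entailed — this follows by dropping conjuncts from the cracking event's description.
(b) Entailed — 'Carmen cracked the glass' is causative; it entails the inchoative 'the glass cracked'.
(c) Not entailed — Kai sliced the cheese, not the crate; the crate belongs to the assembling event.
(d) Entailed — the narrative places the slicing before the cracking.
(e) Not entailed — 'was filling' is progressive on an accomplishment; it does not entail the completed 'filled'.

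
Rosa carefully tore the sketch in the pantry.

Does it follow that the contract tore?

Nothing is said about any contract; only the sketch is affected.

no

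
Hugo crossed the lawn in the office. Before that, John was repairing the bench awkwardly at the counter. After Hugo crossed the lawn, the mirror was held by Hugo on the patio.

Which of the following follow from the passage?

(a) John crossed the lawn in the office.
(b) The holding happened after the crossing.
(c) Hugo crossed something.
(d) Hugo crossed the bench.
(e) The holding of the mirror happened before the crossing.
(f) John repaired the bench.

(a) Not entailed — the passage has Hugo crossing the lawn, not John.
(b) Entailed — the narrative places the crossing before the holding.
(c) Entailed — every conjunct here is already in the original crossing event.
(d) Not entailed — Hugo crossed the lawn, not the bench; the bench belongs to the repairing event.
(e) Not entailed — the narrative places the crossing before the holding, not after.
(f) Not entailed — 'was repairing' is progressive on an accomplishment; it does not entail the completed 'repaired'.

(b), (c)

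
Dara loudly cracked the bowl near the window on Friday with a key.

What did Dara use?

a key

'with a key' marks the instrument of the cracking event.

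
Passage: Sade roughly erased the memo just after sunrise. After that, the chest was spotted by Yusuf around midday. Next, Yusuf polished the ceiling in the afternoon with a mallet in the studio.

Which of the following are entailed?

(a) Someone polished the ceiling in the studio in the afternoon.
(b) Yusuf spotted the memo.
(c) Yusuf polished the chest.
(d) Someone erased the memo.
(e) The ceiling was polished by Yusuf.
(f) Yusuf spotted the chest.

(a), (d), (e), (f)

(a) Entailed — the original entails any weakening of itself; this just drops 'with a mallet' and generalizes the agent.
(b) Not entailed — Yusuf spotted the chest, not the memo; the memo belongs to the erasing event.
(c) Not entailed — Yusuf polished the ceiling, not the chest; the chest belongs to the spotting event.
(d) Entailed — every conjunct here is already in the original erasing event.
(e) Entailed — dropping 'in the studio', 'with a mallet', 'in the afternoon' leaves a sub-description the original still satisfies.
(f) Entailed — this follows by dropping conjuncts from the spotting event's description.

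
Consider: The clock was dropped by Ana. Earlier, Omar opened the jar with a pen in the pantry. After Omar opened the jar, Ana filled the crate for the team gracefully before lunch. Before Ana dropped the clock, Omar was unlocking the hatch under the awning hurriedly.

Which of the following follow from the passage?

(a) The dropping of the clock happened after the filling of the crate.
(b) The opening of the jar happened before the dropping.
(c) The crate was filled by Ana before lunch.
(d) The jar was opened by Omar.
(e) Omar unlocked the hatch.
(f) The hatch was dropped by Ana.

(a) Not entailed — the narrative doesn't order the filling relative to the dropping.
(b) Entailed — the narrative places the opening before the dropping.
(c) Entailed — the original entails any weakening of itself; this just drops 'gracefully', 'for the team'.
(d) Entailed — every conjunct here is already in the original opening event.
(e) Not entailed — 'was unlocking' is progressive on an accomplishment; it does not entail the completed 'unlocked'.
(f) Not entailed — Ana dropped the clock, not the hatch; the hatch belongs to the unlocking event.

(b), (c), (d)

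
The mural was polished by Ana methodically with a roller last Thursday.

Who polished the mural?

Ana

'Ana' marks the agent of the polishing event.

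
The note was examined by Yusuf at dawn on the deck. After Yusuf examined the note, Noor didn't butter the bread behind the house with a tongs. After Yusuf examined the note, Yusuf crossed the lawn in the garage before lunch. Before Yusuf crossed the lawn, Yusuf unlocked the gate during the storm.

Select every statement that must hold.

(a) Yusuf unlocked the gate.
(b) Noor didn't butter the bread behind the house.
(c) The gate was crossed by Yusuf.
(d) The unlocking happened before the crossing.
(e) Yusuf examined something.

(a), (d), (e)

(a) Entailed — this follows by dropping conjuncts from the unlocking event's description.
(b) Not entailed — dropping 'with a tongs' under negation is not valid — the original leaves open that Noor buttered the bread some other way.
(c) Not entailed — Yusuf crossed the lawn, not the gate; the gate belongs to the unlocking event.
(d) Entailed — the narrative places the unlocking before the crossing.
(e) Entailed — the original entails any weakening of itself; this just drops 'on the deck', 'at dawn' and generalizes the patient.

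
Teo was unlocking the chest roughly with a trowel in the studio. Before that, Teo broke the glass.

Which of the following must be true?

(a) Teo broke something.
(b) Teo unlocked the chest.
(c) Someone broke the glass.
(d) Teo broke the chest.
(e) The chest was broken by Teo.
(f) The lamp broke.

(a), (c)

(a) Entailed — the original entails any weakening of itself; this just generalizes the patient.
(b) Not entailed — 'was unlocking' is progressive on an accomplishment; it does not entail the completed 'unlocked'.
(c) Entailed — this follows by dropping conjuncts from the breaking event's description.
(d) Not entailed — Teo broke the glass, not the chest; the chest belongs to the unlocking event.
(e) Not entailed — Teo broke the glass, not the chest; the chest belongs to the unlocking event.
(f) Not entailed — the glass is what broke, not the lamp.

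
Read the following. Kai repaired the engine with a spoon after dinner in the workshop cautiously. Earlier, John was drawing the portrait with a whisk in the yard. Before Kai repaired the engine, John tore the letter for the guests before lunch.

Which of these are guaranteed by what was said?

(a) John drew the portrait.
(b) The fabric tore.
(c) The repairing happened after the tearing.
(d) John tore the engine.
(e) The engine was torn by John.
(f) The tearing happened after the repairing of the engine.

(c)

(a) Not entailed — 'was drawing' is progressive on an accomplishment; it does not entail the completed 'drew'.
(b) Not entailed — the letter is what tore, not the fabric.
(c) Entailed — the narrative places the tearing before the repairing.
(d) Not entailed — John tore the letter, not the engine; the engine belongs to the repairing event.
(e) Not entailed — John tore the letter, not the engine; the engine belongs to the repairing event.
(f) Not entailed — the narrative places the tearing before the repairing, not after.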